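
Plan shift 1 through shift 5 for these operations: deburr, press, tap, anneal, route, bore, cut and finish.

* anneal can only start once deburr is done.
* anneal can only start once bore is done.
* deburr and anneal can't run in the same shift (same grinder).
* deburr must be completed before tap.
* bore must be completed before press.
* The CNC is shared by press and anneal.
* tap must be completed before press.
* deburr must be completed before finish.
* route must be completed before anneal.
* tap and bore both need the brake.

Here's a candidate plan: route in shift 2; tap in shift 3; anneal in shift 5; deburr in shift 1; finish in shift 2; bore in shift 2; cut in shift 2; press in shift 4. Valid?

Valid

The CNC is shared by press and anneal — holds.
anneal can only start once bore is done — holds.
anneal can only start once deburr is done — holds.
route must be completed before anneal — holds.
deburr must be completed before finish — holds.
deburr and anneal can't run in the same shift (same grinder) — holds.
tap and bore both need the brake — holds.
tap must be completed before press — holds.
bore must be completed before press — holds.
deburr must be completed before tap — holds.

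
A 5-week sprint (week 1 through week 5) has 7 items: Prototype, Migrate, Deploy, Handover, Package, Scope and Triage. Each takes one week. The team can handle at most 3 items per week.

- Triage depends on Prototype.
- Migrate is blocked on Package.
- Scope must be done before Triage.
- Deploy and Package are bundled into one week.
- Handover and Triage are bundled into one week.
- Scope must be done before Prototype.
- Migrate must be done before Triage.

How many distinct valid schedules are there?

Splitting on Prototype: it can be week 2 (10), week 3 (18), week 4 (18). Listing each branch's schedules as (Migrate, Deploy, Handover, Package, Scope, Triage) by week number:
Prototype=week 2: (2,1,3,1,1,3) (2,1,4,1,1,4) (2,1,5,1,1,5) (3,1,4,1,1,4) (3,1,5,1,1,5) (3,2,4,2,1,4) (3,2,5,2,1,5) (4,1,5,1,1,5) (4,2,5,2,1,5) (4,3,5,3,1,5) — 10.
Prototype=week 3: (2,1,4,1,1,4) (2,1,4,1,2,4) (2,1,5,1,1,5) (2,1,5,1,2,5) (3,1,4,1,1,4) (3,1,4,1,2,4) (3,1,5,1,1,5) (3,1,5,1,2,5) (3,2,4,2,1,4) (3,2,4,2,2,4) (3,2,5,2,1,5) (3,2,5,2,2,5) (4,1,5,1,1,5) (4,1,5,1,2,5) (4,2,5,2,1,5) (4,2,5,2,2,5) (4,3,5,3,1,5) (4,3,5,3,2,5) — 18.
Prototype=week 4: (2,1,5,1,1,5) (2,1,5,1,2,5) (2,1,5,1,3,5) (3,1,5,1,1,5) (3,1,5,1,2,5) (3,1,5,1,3,5) (3,2,5,2,1,5) (3,2,5,2,2,5) (3,2,5,2,3,5) (4,1,5,1,1,5) (4,1,5,1,2,5) (4,1,5,1,3,5) (4,2,5,2,1,5) (4,2,5,2,2,5) (4,2,5,2,3,5) (4,3,5,3,1,5) (4,3,5,3,2,5) (4,3,5,3,3,5) — 18.
Summing: 10 + 18 + 18 = 46.

46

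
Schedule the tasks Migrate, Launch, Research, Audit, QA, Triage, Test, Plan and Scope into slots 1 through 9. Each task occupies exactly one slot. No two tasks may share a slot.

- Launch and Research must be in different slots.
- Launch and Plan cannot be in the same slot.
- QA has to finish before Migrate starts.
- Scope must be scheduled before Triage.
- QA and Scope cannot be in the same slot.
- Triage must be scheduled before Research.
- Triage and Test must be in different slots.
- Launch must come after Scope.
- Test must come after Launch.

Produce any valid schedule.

QA -> 4, Launch -> 2, Scope -> 1, Triage -> 3, Migrate -> 5, Audit -> 8, Research -> 6, Test -> 7, Plan -> 9

Checking: Scope(1) before Triage(3); Scope(1) before Launch(2); QA(4) before Migrate(5); Launch(2) before Test(7); Triage(3) before Research(6); Launch(2) != Research(6); QA(4) != Scope(1); Launch(2) != Plan(9); Triage(3) != Test(7); max 1 per slot (cap 1).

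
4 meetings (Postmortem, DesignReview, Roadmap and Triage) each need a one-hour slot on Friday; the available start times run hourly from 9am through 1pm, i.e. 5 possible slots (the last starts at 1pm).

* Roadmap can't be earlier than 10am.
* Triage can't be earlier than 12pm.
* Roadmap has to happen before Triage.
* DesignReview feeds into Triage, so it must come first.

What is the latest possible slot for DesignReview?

12pm

Downstream work caps DesignReview at 12pm.
DesignReview at 12pm is achievable: Postmortem in 9am, Roadmap in 10am, DesignReview in 12pm, Triage in 1pm.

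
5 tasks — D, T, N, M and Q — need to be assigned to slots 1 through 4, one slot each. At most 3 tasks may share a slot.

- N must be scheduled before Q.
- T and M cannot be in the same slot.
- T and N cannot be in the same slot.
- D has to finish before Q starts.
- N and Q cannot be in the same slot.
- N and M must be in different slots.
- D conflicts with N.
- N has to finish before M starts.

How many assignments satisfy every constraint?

Splitting on D: it can be 1 (10), 2 (14), 3 (10). Listing each branch's schedules as (T, N, M, Q):
D=1: (1,2,3,3) (1,2,3,4) (1,2,4,3) (1,2,4,4) (1,3,4,4) (2,3,4,4) (3,2,4,3) (3,2,4,4) (4,2,3,3) (4,2,3,4) — 10.
D=2: (1,3,4,4) (2,1,3,3) (2,1,3,4) (2,1,4,3) (2,1,4,4) (2,3,4,4) (3,1,2,3) (3,1,2,4) (3,1,4,3) (3,1,4,4) (4,1,2,3) (4,1,2,4) (4,1,3,3) (4,1,3,4) — 14.
D=3: (1,2,3,4) (1,2,4,4) (2,1,3,4) (2,1,4,4) (3,1,2,4) (3,1,4,4) (3,2,4,4) (4,1,2,4) (4,1,3,4) (4,2,3,4) — 10.
Summing: 10 + 14 + 10 = 34.

34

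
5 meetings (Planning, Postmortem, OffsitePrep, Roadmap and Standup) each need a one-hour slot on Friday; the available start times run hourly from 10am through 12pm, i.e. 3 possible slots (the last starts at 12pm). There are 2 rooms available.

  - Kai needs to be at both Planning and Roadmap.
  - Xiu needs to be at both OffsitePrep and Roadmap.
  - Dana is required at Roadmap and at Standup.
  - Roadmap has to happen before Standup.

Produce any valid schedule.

Planning -> 11am, OffsitePrep -> 12pm, Roadmap -> 10am, Standup -> 11am, Postmortem -> 10am

Checking: Roadmap(10am) before Standup(11am); OffsitePrep(12pm) != Roadmap(10am); Roadmap(10am) != Standup(11am); Planning(11am) != Roadmap(10am); max 2 per slot (cap 2).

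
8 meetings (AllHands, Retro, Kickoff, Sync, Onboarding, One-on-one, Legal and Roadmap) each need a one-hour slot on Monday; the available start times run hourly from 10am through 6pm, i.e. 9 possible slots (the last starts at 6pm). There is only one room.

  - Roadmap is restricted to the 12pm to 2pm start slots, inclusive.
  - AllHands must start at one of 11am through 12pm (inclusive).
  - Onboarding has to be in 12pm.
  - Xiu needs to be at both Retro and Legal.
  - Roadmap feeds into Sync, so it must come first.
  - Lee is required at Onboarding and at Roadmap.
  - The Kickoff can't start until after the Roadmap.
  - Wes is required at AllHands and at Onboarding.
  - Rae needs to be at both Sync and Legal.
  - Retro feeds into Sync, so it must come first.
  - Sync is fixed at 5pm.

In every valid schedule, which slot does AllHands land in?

11am

AllHands's window is 11am–12pm.
Onboarding is fixed at 12pm, and AllHands can't share a slot with Onboarding.
So AllHands must be 11am.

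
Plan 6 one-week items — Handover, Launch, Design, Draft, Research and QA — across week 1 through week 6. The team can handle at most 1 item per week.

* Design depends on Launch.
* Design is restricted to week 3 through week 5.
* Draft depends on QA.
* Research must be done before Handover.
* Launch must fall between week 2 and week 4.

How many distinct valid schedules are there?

Splitting on Handover: it can be week 2 (3), week 3 (4), week 4 (5), week 5 (6), week 6 (18). Listing each branch's schedules as (Launch, Design, Draft, Research, QA) by week number:
Handover=week 2: (3,4,6,1,5) (3,5,6,1,4) (4,5,6,1,3) — 3.
Handover=week 3: (2,4,6,1,5) (2,5,6,1,4) (4,5,6,1,2) (4,5,6,2,1) — 4.
Handover=week 4: (2,3,6,1,5) (2,5,6,1,3) (2,5,6,3,1) (3,5,6,1,2) (3,5,6,2,1) — 5.
Handover=week 5: (2,3,6,1,4) (2,3,6,4,1) (2,4,6,1,3) (2,4,6,3,1) (3,4,6,1,2) (3,4,6,2,1) — 6.
Handover=week 6: (2,3,4,5,1) (2,3,5,1,4) (2,3,5,4,1) (2,4,3,5,1) (2,4,5,1,3) (2,4,5,3,1) (2,5,3,4,1) (2,5,4,1,3) (2,5,4,3,1) (3,4,2,5,1) (3,4,5,1,2) (3,4,5,2,1) (3,5,2,4,1) (3,5,4,1,2) (3,5,4,2,1) (4,5,2,3,1) (4,5,3,1,2) (4,5,3,2,1) — 18.
Summing: 3 + 4 + 5 + 6 + 18 = 36.

36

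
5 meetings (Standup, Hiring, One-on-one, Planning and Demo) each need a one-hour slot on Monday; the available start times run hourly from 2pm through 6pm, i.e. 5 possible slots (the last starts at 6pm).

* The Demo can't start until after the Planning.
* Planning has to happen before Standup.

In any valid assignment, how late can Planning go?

5pm

Downstream work caps Planning at 5pm.
Planning at 5pm is achievable: One-on-one=2pm; Planning=5pm; Hiring=2pm; Standup=6pm; Demo=6pm.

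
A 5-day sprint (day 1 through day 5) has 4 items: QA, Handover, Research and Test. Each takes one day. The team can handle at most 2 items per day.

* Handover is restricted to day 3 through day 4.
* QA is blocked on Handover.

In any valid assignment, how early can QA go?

day 4

Precedence pushes QA to at least day 4.
QA at day 4 is achievable: Test in day 1, Research in day 1, QA in day 4, Handover in day 3.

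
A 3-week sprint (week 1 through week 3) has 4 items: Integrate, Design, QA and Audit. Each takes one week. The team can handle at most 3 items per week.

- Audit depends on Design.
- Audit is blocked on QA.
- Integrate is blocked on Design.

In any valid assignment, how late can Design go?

Downstream work caps Design at week 2.
Design at week 2 is achievable: QA=week 1; Integrate=week 3; Audit=week 3; Design=week 2.

week 2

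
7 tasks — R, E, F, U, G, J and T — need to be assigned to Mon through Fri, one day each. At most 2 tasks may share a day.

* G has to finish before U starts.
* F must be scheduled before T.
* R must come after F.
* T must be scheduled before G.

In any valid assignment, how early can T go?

Tue

Precedence pushes T to at least Tue; downstream work caps T at Wed.
T at Tue is achievable: G in Wed; U in Thu; J in Wed; F in Mon; R in Tue; T in Tue; E in Mon.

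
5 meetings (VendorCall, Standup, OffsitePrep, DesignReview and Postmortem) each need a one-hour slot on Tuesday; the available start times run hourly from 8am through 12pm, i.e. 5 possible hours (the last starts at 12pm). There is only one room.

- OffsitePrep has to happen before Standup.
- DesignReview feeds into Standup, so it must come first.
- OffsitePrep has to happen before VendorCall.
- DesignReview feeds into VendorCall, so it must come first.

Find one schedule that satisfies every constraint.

OffsitePrep=8am, DesignReview=9am, Postmortem=12pm, Standup=11am, VendorCall=10am

Checking: OffsitePrep(8am) before VendorCall(10am); OffsitePrep(8am) before Standup(11am); DesignReview(9am) before Standup(11am); DesignReview(9am) before VendorCall(10am); max 1 per hour (cap 1).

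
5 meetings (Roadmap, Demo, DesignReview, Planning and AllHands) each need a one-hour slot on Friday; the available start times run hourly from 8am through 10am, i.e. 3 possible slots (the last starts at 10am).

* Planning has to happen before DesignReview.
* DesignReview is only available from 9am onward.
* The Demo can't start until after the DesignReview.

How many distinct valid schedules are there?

9

Splitting on Roadmap: it can be 8am (3), 9am (3), 10am (3). Listing each branch's schedules as (Demo, DesignReview, Planning, AllHands):
Roadmap=8am: (10am,9am,8am,8am) (10am,9am,8am,9am) (10am,9am,8am,10am) — 3.
Roadmap=9am: (10am,9am,8am,8am) (10am,9am,8am,9am) (10am,9am,8am,10am) — 3.
Roadmap=10am: (10am,9am,8am,8am) (10am,9am,8am,9am) (10am,9am,8am,10am) — 3.
Summing: 3 + 3 + 3 = 9.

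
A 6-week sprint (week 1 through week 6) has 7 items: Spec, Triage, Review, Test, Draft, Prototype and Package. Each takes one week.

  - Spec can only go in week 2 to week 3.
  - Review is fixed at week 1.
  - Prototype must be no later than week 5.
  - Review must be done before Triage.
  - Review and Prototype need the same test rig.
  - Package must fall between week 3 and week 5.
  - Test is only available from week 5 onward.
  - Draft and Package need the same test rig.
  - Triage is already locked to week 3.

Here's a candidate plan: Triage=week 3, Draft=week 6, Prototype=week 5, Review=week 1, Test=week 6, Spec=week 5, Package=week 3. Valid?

Invalid. Spec can only go in week 2 to week 3.

Package must fall between week 3 and week 5 — holds.
Review is fixed at week 1 — holds.
Spec can only go in week 2 to week 3 — violated.
Review must be done before Triage — holds.
Draft and Package need the same test rig — holds.
Review and Prototype need the same test rig — holds.
Prototype must be no later than week 5 — holds.
Triage is already locked to week 3 — holds.
Test is only available from week 5 onward — holds.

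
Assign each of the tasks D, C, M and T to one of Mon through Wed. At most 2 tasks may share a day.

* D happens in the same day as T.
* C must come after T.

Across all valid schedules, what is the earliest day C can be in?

Precedence pushes C to at least Tue.
C at Tue is achievable: C=Tue; M=Tue; D=Mon; T=Mon.

Tue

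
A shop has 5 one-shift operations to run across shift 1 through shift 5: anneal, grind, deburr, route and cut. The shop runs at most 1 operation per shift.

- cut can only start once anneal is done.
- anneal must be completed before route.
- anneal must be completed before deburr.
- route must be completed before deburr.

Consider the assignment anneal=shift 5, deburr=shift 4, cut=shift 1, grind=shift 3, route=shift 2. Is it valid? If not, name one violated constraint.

Invalid. cut can only start once anneal is done.

cut can only start once anneal is done — violated.
anneal must be completed before deburr — violated.
anneal must be completed before route — violated.
The shop runs at most 1 operation per shift — holds.
route must be completed before deburr — holds.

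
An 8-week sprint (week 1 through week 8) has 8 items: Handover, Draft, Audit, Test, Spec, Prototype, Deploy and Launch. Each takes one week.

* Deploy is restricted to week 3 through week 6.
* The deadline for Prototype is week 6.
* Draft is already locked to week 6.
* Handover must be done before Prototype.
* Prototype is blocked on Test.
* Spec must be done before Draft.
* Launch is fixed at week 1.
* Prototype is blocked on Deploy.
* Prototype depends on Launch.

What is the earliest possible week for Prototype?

week 4

Precedence pushes Prototype to at least week 4; Prototype's own window allows nothing later than week 6.
Prototype at week 4 is achievable: Spec=week 1; Deploy=week 3; Test=week 1; Launch=week 1; Prototype=week 4; Draft=week 6; Audit=week 1; Handover=week 1.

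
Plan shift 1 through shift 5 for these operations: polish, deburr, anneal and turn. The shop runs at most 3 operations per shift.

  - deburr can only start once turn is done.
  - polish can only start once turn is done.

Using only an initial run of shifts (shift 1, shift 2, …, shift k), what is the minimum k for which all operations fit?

2 shifts

The precedence chain requires at least 2 distinct shifts.
With at most 3 per shift and 4 operations, at least 2 shifts are needed.
2 works (last occupied shift: shift 2): for example turn in shift 1, polish in shift 2, deburr in shift 2, anneal in shift 1.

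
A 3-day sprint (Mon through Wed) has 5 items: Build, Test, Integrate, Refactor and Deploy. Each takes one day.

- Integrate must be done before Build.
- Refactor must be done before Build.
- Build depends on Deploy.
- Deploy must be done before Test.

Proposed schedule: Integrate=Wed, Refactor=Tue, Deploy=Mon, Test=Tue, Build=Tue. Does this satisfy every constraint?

Build depends on Deploy — holds.
Integrate must be done before Build — violated.
Deploy must be done before Test — holds.
Refactor must be done before Build — violated.

No — it violates: Integrate must be done before Build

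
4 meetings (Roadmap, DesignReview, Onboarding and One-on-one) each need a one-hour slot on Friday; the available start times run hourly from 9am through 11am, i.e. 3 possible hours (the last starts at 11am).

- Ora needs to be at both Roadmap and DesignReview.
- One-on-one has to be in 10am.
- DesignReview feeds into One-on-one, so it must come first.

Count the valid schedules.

Splitting on Roadmap: it can be 10am (3), 11am (3). Listing each branch's schedules as (DesignReview, Onboarding, One-on-one):
Roadmap=10am: (9am,9am,10am) (9am,10am,10am) (9am,11am,10am) — 3.
Roadmap=11am: (9am,9am,10am) (9am,10am,10am) (9am,11am,10am) — 3.
Summing: 3 + 3 = 6.

6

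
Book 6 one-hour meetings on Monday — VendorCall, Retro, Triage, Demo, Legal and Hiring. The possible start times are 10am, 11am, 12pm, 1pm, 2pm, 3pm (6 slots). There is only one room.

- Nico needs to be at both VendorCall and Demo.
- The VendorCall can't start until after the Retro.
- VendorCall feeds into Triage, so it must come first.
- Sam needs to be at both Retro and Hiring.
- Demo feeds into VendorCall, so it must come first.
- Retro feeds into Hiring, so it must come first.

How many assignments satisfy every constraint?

Splitting on VendorCall: it can be 12pm (12), 1pm (18), 2pm (12). Listing each branch's schedules as (Retro, Triage, Demo, Legal, Hiring):
VendorCall=12pm: (10am,1pm,11am,2pm,3pm) (10am,1pm,11am,3pm,2pm) (10am,2pm,11am,1pm,3pm) (10am,2pm,11am,3pm,1pm) (10am,3pm,11am,1pm,2pm) (10am,3pm,11am,2pm,1pm) (11am,1pm,10am,2pm,3pm) (11am,1pm,10am,3pm,2pm) (11am,2pm,10am,1pm,3pm) (11am,2pm,10am,3pm,1pm) (11am,3pm,10am,1pm,2pm) (11am,3pm,10am,2pm,1pm) — 12.
VendorCall=1pm: (10am,2pm,11am,12pm,3pm) (10am,2pm,11am,3pm,12pm) (10am,2pm,12pm,11am,3pm) (10am,2pm,12pm,3pm,11am) (10am,3pm,11am,12pm,2pm) (10am,3pm,11am,2pm,12pm) (10am,3pm,12pm,11am,2pm) (10am,3pm,12pm,2pm,11am) (11am,2pm,10am,12pm,3pm) (11am,2pm,10am,3pm,12pm) (11am,2pm,12pm,10am,3pm) (11am,3pm,10am,12pm,2pm) (11am,3pm,10am,2pm,12pm) (11am,3pm,12pm,10am,2pm) (12pm,2pm,10am,11am,3pm) (12pm,2pm,11am,10am,3pm) (12pm,3pm,10am,11am,2pm) (12pm,3pm,11am,10am,2pm) — 18.
VendorCall=2pm: (10am,3pm,11am,12pm,1pm) (10am,3pm,11am,1pm,12pm) (10am,3pm,12pm,11am,1pm) (10am,3pm,12pm,1pm,11am) (10am,3pm,1pm,11am,12pm) (10am,3pm,1pm,12pm,11am) (11am,3pm,10am,12pm,1pm) (11am,3pm,10am,1pm,12pm) (11am,3pm,12pm,10am,1pm) (11am,3pm,1pm,10am,12pm) (12pm,3pm,10am,11am,1pm) (12pm,3pm,11am,10am,1pm) — 12.
Summing: 12 + 18 + 12 = 42.

42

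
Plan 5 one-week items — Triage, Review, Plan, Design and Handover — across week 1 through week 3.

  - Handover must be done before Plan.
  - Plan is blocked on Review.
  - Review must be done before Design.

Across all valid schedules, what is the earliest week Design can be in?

Precedence pushes Design to at least week 2.
Design at week 2 is achievable: Triage -> week 1, Design -> week 2, Plan -> week 2, Review -> week 1, Handover -> week 1.

week 2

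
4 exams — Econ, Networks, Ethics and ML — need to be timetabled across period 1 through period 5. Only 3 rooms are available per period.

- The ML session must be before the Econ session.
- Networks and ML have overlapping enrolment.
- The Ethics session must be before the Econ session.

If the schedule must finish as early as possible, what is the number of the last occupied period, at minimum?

2

The precedence chain requires at least 2 distinct periods.
With at most 3 per period and 4 exams, at least 2 periods are needed.
2 works (last occupied period: period 2): for example Ethics in period 1, Networks in period 2, Econ in period 2, ML in period 1.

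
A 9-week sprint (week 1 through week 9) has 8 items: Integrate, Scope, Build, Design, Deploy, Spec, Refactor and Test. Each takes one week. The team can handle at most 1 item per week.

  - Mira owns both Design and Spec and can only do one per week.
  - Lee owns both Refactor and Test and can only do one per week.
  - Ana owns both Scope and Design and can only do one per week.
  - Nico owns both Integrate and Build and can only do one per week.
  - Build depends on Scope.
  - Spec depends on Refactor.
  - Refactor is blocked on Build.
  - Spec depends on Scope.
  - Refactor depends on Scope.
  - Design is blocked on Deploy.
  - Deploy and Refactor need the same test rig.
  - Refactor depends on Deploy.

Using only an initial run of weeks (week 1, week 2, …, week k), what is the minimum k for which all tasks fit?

The precedence chain requires at least 4 distinct weeks.
With at most 1 per week and 8 tasks, at least 8 weeks are needed.
8 works (last occupied week: week 8): for example Deploy in week 3; Spec in week 5; Test in week 8; Refactor in week 4; Scope in week 1; Integrate in week 7; Build in week 2; Design in week 6.

8 weeks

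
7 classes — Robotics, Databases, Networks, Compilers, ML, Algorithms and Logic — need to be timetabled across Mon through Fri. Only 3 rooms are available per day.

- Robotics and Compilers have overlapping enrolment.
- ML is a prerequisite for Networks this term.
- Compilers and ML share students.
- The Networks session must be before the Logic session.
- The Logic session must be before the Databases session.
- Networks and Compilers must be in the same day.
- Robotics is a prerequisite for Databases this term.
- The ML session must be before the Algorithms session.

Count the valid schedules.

53

Splitting on Robotics: it can be Mon (19), Tue (7), Wed (12), Thu (15). Listing each branch's schedules as (Databases, Networks, Compilers, ML, Algorithms, Logic):
Robotics=Mon: (Thu,Tue,Tue,Mon,Tue,Wed) (Thu,Tue,Tue,Mon,Wed,Wed) (Thu,Tue,Tue,Mon,Thu,Wed) (Thu,Tue,Tue,Mon,Fri,Wed) (Fri,Tue,Tue,Mon,Tue,Wed) (Fri,Tue,Tue,Mon,Tue,Thu) (Fri,Tue,Tue,Mon,Wed,Wed) (Fri,Tue,Tue,Mon,Wed,Thu) (Fri,Tue,Tue,Mon,Thu,Wed) (Fri,Tue,Tue,Mon,Thu,Thu) (Fri,Tue,Tue,Mon,Fri,Wed) (Fri,Tue,Tue,Mon,Fri,Thu) (Fri,Wed,Wed,Mon,Tue,Thu) (Fri,Wed,Wed,Mon,Wed,Thu) (Fri,Wed,Wed,Mon,Thu,Thu) (Fri,Wed,Wed,Mon,Fri,Thu) (Fri,Wed,Wed,Tue,Wed,Thu) (Fri,Wed,Wed,Tue,Thu,Thu) (Fri,Wed,Wed,Tue,Fri,Thu) — 19.
Robotics=Tue: (Fri,Wed,Wed,Mon,Tue,Thu) (Fri,Wed,Wed,Mon,Wed,Thu) (Fri,Wed,Wed,Mon,Thu,Thu) (Fri,Wed,Wed,Mon,Fri,Thu) (Fri,Wed,Wed,Tue,Wed,Thu) (Fri,Wed,Wed,Tue,Thu,Thu) (Fri,Wed,Wed,Tue,Fri,Thu) — 7.
Robotics=Wed: (Thu,Tue,Tue,Mon,Tue,Wed) (Thu,Tue,Tue,Mon,Wed,Wed) (Thu,Tue,Tue,Mon,Thu,Wed) (Thu,Tue,Tue,Mon,Fri,Wed) (Fri,Tue,Tue,Mon,Tue,Wed) (Fri,Tue,Tue,Mon,Tue,Thu) (Fri,Tue,Tue,Mon,Wed,Wed) (Fri,Tue,Tue,Mon,Wed,Thu) (Fri,Tue,Tue,Mon,Thu,Wed) (Fri,Tue,Tue,Mon,Thu,Thu) (Fri,Tue,Tue,Mon,Fri,Wed) (Fri,Tue,Tue,Mon,Fri,Thu) — 12.
Robotics=Thu: (Fri,Tue,Tue,Mon,Tue,Wed) (Fri,Tue,Tue,Mon,Tue,Thu) (Fri,Tue,Tue,Mon,Wed,Wed) (Fri,Tue,Tue,Mon,Wed,Thu) (Fri,Tue,Tue,Mon,Thu,Wed) (Fri,Tue,Tue,Mon,Thu,Thu) (Fri,Tue,Tue,Mon,Fri,Wed) (Fri,Tue,Tue,Mon,Fri,Thu) (Fri,Wed,Wed,Mon,Tue,Thu) (Fri,Wed,Wed,Mon,Wed,Thu) (Fri,Wed,Wed,Mon,Thu,Thu) (Fri,Wed,Wed,Mon,Fri,Thu) (Fri,Wed,Wed,Tue,Wed,Thu) (Fri,Wed,Wed,Tue,Thu,Thu) (Fri,Wed,Wed,Tue,Fri,Thu) — 15.
Summing: 19 + 7 + 12 + 15 = 53.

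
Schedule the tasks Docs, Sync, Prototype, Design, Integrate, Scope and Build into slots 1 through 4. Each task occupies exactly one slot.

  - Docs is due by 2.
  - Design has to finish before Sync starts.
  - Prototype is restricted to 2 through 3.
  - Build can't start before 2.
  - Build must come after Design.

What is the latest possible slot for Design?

Downstream work caps Design at 3.
Design at 3 is achievable: Prototype=2, Build=4, Docs=1, Sync=4, Design=3, Scope=1, Integrate=1.

3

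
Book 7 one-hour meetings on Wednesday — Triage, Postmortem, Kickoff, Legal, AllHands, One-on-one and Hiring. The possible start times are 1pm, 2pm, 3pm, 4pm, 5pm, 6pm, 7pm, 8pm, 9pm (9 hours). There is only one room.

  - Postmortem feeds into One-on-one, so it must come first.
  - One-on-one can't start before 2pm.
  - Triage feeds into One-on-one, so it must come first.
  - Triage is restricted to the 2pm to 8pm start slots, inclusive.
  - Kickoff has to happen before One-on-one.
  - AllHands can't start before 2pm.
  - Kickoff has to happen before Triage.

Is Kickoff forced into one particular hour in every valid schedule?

Kickoff can be 1pm (e.g. Postmortem=3pm; AllHands=5pm; Legal=6pm; Kickoff=1pm; Triage=2pm; One-on-one=4pm; Hiring=7pm) or 2pm (e.g. Kickoff -> 2pm; Hiring -> 7pm; Postmortem -> 1pm; One-on-one -> 4pm; Legal -> 6pm; Triage -> 3pm; AllHands -> 5pm).

No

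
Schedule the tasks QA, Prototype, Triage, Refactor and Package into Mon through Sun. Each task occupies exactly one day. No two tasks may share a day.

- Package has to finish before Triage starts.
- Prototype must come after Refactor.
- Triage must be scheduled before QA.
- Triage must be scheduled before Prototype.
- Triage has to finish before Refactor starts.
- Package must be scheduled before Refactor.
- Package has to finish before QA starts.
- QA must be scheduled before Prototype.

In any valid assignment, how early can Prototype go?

Fri

Precedence pushes Prototype to at least Thu.
Prototype at Fri is achievable: QA in Wed, Package in Mon, Refactor in Thu, Triage in Tue, Prototype in Fri.
Nothing earlier works — the capacity limit rule out every day before Fri.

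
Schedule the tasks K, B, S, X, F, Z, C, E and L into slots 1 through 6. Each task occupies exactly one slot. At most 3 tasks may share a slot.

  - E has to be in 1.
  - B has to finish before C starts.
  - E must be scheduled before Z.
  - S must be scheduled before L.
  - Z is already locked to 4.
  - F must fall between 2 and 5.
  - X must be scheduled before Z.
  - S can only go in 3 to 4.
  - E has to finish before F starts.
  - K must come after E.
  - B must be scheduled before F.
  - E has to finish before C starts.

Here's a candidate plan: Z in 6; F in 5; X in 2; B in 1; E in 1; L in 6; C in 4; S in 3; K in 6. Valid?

No — it violates: Z is already locked to 4

E has to be in 1 — holds.
K must come after E — holds.
E must be scheduled before Z — holds.
B has to finish before C starts — holds.
S must be scheduled before L — holds.
S can only go in 3 to 4 — holds.
F must fall between 2 and 5 — holds.
Z is already locked to 4 — violated.
E has to finish before F starts — holds.
B must be scheduled before F — holds.
X must be scheduled before Z — holds.
At most 3 tasks may share a slot — holds.
E has to finish before C starts — holds.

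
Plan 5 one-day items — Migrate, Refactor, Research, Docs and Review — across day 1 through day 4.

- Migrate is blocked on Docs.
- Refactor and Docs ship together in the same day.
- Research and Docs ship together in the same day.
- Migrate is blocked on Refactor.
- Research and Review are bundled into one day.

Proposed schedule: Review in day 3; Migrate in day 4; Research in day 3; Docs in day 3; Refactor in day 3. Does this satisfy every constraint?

Migrate is blocked on Docs — holds.
Research and Docs ship together in the same day — holds.
Research and Review are bundled into one day — holds.
Migrate is blocked on Refactor — holds.
Refactor and Docs ship together in the same day — holds.

Yes, all constraints hold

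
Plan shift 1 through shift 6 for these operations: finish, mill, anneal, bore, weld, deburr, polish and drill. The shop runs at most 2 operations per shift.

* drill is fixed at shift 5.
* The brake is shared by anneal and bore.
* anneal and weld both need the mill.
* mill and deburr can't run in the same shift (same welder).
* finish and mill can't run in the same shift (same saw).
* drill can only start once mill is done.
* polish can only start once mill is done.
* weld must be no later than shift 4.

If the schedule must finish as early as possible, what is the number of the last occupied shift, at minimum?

shift 5

The precedence chain requires at least 2 distinct shifts.
With at most 2 per shift and 8 operations, at least 4 shifts are needed.
drill can't be placed before shift 5, so the schedule must run through at least shift 5.
5 works (last occupied shift: shift 5): for example drill=shift 5, polish=shift 2, weld=shift 1, mill=shift 1, finish=shift 2, deburr=shift 3, bore=shift 4, anneal=shift 3.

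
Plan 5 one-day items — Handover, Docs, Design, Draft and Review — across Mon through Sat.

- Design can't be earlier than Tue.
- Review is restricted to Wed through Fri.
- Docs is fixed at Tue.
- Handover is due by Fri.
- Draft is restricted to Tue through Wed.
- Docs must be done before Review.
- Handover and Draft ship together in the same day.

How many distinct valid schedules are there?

Splitting on Handover: it can be Tue (15), Wed (15). Listing each branch's schedules as (Docs, Design, Draft, Review):
Handover=Tue: (Tue,Tue,Tue,Wed) (Tue,Tue,Tue,Thu) (Tue,Tue,Tue,Fri) (Tue,Wed,Tue,Wed) (Tue,Wed,Tue,Thu) (Tue,Wed,Tue,Fri) (Tue,Thu,Tue,Wed) (Tue,Thu,Tue,Thu) (Tue,Thu,Tue,Fri) (Tue,Fri,Tue,Wed) (Tue,Fri,Tue,Thu) (Tue,Fri,Tue,Fri) (Tue,Sat,Tue,Wed) (Tue,Sat,Tue,Thu) (Tue,Sat,Tue,Fri) — 15.
Handover=Wed: (Tue,Tue,Wed,Wed) (Tue,Tue,Wed,Thu) (Tue,Tue,Wed,Fri) (Tue,Wed,Wed,Wed) (Tue,Wed,Wed,Thu) (Tue,Wed,Wed,Fri) (Tue,Thu,Wed,Wed) (Tue,Thu,Wed,Thu) (Tue,Thu,Wed,Fri) (Tue,Fri,Wed,Wed) (Tue,Fri,Wed,Thu) (Tue,Fri,Wed,Fri) (Tue,Sat,Wed,Wed) (Tue,Sat,Wed,Thu) (Tue,Sat,Wed,Fri) — 15.
Summing: 15 + 15 = 30.

30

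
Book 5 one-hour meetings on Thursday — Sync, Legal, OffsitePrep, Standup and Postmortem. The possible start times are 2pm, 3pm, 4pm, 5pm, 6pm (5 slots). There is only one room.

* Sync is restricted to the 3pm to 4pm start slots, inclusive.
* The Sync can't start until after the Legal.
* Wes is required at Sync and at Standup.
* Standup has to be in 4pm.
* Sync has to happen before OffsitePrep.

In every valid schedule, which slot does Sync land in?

Sync's window is 3pm–4pm.
Standup is fixed at 4pm, and Sync can't share a slot with Standup.
So Sync must be 3pm.

3pm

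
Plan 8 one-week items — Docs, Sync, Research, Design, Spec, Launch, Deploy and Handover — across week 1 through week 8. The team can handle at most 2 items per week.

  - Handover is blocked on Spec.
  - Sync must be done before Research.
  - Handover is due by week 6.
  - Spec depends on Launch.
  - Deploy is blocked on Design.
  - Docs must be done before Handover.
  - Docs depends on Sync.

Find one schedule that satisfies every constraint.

Sync=week 1; Spec=week 2; Handover=week 3; Deploy=week 5; Launch=week 1; Design=week 4; Docs=week 2; Research=week 3

Checking: Launch(week 1) before Spec(week 2); Spec(week 2) before Handover(week 3); Design(week 4) before Deploy(week 5); Docs(week 2) before Handover(week 3); Sync(week 1) before Research(week 3); Sync(week 1) before Docs(week 2); Handover=week 3 in [week 1,week 6]; max 2 per week (cap 2).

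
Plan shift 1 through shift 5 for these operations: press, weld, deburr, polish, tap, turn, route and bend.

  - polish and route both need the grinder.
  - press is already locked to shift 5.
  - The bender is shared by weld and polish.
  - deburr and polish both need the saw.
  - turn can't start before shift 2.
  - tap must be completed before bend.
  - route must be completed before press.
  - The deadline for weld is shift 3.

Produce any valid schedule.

turn -> shift 2, weld -> shift 1, route -> shift 1, press -> shift 5, deburr -> shift 1, polish -> shift 2, tap -> shift 1, bend -> shift 2

Checking: route(shift 1) before press(shift 5); tap(shift 1) before bend(shift 2); weld(shift 1) != polish(shift 2); deburr(shift 1) != polish(shift 2); polish(shift 2) != route(shift 1); turn=shift 2 in [shift 2,shift 5]; press=shift 5 in [shift 5,shift 5]; weld=shift 1 in [shift 1,shift 3].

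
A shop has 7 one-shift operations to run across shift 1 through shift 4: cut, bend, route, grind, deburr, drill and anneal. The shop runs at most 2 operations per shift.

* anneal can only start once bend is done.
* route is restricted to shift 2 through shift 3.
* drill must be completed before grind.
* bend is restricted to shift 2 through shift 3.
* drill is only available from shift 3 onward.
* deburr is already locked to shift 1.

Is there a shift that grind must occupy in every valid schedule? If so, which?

Precedence pushes grind to at least shift 4.
So grind is pinned to shift 4.

shift 4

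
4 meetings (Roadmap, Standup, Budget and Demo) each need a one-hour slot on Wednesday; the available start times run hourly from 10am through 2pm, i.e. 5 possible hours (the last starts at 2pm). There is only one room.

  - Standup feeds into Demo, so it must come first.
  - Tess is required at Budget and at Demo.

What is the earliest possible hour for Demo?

11am

Precedence pushes Demo to at least 11am.
Demo at 11am is achievable: Demo in 11am, Budget in 1pm, Standup in 10am, Roadmap in 12pm.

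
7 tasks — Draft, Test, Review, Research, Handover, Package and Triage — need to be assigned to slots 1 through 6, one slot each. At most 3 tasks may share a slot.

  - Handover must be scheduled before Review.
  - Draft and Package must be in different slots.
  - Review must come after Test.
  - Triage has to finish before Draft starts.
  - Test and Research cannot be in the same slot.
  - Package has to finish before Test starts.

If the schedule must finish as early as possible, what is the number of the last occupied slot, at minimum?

The precedence chain requires at least 3 distinct slots.
With at most 3 per slot and 7 tasks, at least 3 slots are needed.
3 works (last occupied slot: 3): for example Package in 1; Research in 3; Triage in 1; Handover in 1; Test in 2; Review in 3; Draft in 2.

slot 3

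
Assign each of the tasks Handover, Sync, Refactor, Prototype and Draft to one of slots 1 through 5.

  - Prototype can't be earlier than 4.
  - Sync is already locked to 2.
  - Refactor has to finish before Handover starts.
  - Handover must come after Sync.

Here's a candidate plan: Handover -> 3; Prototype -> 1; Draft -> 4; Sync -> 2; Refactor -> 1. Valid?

Handover must come after Sync — holds.
Refactor has to finish before Handover starts — holds.
Sync is already locked to 2 — holds.
Prototype can't be earlier than 4 — violated.

No. Prototype can't be earlier than 4 is not satisfied.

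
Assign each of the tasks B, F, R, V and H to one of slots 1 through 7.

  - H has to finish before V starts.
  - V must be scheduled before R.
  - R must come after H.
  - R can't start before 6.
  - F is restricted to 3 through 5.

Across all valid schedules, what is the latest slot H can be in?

5

Downstream work caps H at 5.
H at 5 is achievable: V in 6; R in 7; B in 1; F in 3; H in 5.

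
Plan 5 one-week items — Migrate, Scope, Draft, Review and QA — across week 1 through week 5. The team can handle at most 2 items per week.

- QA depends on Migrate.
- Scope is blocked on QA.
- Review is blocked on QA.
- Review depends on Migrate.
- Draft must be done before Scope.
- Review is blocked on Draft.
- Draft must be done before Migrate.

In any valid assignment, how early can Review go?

Precedence pushes Review to at least week 4.
Review at week 4 is achievable: Draft -> week 1, Review -> week 4, Migrate -> week 2, Scope -> week 4, QA -> week 3.

week 4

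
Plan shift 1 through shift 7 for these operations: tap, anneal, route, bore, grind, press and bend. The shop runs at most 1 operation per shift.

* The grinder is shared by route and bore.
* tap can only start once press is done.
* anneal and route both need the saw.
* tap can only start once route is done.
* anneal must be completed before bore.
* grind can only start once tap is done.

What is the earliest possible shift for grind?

Precedence pushes grind to at least shift 3.
grind at shift 4 is achievable: tap=shift 3; bend=shift 7; route=shift 1; anneal=shift 5; grind=shift 4; press=shift 2; bore=shift 6.
Nothing earlier works — the conflict and capacity constraints rule out every shift before shift 4.

shift 4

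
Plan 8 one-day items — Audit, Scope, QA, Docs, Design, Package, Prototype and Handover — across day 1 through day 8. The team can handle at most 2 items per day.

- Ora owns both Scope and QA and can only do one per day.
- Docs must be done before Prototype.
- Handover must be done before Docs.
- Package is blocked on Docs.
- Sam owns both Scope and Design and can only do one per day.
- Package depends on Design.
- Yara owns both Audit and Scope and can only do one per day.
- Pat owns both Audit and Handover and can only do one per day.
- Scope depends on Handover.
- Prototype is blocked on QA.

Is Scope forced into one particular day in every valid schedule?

Scope can be day 2 (e.g. QA -> day 3; Package -> day 3; Prototype -> day 4; Scope -> day 2; Docs -> day 2; Handover -> day 1; Design -> day 1; Audit -> day 4) or day 3 (e.g. Handover in day 1, Prototype in day 4, Package in day 3, QA in day 1, Design in day 2, Docs in day 2, Scope in day 3, Audit in day 4).

No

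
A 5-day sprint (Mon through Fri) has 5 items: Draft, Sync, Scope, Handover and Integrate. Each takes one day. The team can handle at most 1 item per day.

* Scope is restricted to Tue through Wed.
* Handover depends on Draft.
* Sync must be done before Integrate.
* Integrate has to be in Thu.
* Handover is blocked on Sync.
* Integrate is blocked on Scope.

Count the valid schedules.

Enumerating: Draft in Wed, Integrate in Thu, Sync in Mon, Scope in Tue, Handover in Fri | Draft=Mon; Scope=Tue; Integrate=Thu; Handover=Fri; Sync=Wed | Scope=Wed; Handover=Fri; Sync=Mon; Integrate=Thu; Draft=Tue | Sync=Tue; Draft=Mon; Integrate=Thu; Handover=Fri; Scope=Wed.

4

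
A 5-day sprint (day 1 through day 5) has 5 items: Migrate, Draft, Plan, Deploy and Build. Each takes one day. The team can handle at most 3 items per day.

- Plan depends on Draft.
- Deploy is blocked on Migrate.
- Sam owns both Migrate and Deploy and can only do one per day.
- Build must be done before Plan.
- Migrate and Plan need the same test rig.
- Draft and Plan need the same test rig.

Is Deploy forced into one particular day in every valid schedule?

No

Deploy can be day 2 (e.g. Build=day 1, Migrate=day 1, Draft=day 1, Deploy=day 2, Plan=day 2) or day 3 (e.g. Draft in day 1; Deploy in day 3; Migrate in day 1; Plan in day 2; Build in day 1).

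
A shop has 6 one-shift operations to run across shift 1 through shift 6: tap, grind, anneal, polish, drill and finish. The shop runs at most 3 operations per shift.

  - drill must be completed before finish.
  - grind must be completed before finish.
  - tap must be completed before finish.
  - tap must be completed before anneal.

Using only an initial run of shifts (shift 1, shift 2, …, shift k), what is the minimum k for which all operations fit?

2 shifts

The precedence chain requires at least 2 distinct shifts.
With at most 3 per shift and 6 operations, at least 2 shifts are needed.
2 works (last occupied shift: shift 2): for example grind in shift 1; polish in shift 2; finish in shift 2; tap in shift 1; drill in shift 1; anneal in shift 2.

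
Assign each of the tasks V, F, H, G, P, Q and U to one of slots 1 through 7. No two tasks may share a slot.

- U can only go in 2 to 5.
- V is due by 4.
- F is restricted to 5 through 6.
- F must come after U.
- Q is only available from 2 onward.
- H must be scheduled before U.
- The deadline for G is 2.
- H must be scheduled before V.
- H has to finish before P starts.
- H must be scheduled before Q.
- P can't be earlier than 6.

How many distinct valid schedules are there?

Splitting on V: it can be 3 (8), 4 (8). Listing each branch's schedules as (F, H, G, P, Q, U):
V=3: (5,1,2,6,7,4) (5,1,2,7,6,4) (5,2,1,6,7,4) (5,2,1,7,6,4) (6,1,2,7,4,5) (6,1,2,7,5,4) (6,2,1,7,4,5) (6,2,1,7,5,4) — 8.
V=4: (5,1,2,6,7,3) (5,1,2,7,6,3) (5,2,1,6,7,3) (5,2,1,7,6,3) (6,1,2,7,3,5) (6,1,2,7,5,3) (6,2,1,7,3,5) (6,2,1,7,5,3) — 8.
Summing: 8 + 8 = 16.

16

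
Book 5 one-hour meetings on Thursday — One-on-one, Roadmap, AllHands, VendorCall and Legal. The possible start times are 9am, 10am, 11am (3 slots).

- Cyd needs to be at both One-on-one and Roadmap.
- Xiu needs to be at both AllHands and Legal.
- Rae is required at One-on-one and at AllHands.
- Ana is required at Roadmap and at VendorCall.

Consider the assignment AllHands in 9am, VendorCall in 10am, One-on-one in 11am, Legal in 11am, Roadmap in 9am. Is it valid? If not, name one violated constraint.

Yes, all constraints hold

Xiu needs to be at both AllHands and Legal — holds.
Cyd needs to be at both One-on-one and Roadmap — holds.
Ana is required at Roadmap and at VendorCall — holds.
Rae is required at One-on-one and at AllHands — holds.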